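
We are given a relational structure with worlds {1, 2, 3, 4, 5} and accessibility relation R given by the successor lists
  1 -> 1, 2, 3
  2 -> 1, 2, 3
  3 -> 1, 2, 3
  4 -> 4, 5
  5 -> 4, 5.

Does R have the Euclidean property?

Yes

Euclidean: yes — any two successors of a common world are R-related.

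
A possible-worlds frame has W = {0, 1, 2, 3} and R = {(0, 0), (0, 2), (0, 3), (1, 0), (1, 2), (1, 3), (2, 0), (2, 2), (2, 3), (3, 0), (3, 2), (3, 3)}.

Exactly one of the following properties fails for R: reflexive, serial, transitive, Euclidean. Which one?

reflexive

Reflexive: no — 1 is not related to itself.
Serial: yes — every world has a successor (e.g. 0 R 0).
Transitive: yes — every two-step R-path is closed by a direct edge.
Euclidean: yes — any two successors of a common world are R-related.
Only reflexive fails.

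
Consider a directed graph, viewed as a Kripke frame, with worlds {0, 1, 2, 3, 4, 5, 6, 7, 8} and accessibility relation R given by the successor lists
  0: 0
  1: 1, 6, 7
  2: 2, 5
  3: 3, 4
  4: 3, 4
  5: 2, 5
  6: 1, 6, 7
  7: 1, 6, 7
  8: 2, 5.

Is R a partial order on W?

Reflexive: no — 8 is not related to itself.
Transitive: yes — every two-step R-path is closed by a direct edge.
Antisymmetric: no — 1 R 6 and 6 R 1 with 1 ≠ 6.
So R is not a partial order.

No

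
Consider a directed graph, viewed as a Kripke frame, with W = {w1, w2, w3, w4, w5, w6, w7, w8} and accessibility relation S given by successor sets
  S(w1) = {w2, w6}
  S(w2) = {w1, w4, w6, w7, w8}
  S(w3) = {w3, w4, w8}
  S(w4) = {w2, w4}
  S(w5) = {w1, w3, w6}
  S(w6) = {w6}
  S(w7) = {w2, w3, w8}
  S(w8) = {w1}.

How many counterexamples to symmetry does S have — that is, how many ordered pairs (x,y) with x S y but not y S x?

11

Enumerating: (w1,w6), (w2,w6), (w2,w8), (w3,w4), (w3,w8), (w5,w1), (w5,w3), (w5,w6), (w7,w3), (w7,w8), (w8,w1).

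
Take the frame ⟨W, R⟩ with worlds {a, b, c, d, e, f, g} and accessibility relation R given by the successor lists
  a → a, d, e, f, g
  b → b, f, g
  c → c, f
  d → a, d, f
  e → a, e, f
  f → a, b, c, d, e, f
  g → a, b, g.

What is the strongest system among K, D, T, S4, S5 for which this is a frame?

T

Serial (axiom D): yes — every world has a successor (e.g. a R a).
Reflexive (axiom T): yes — every world is R-related to itself.
Transitive (axiom 4): no — a R f and f R b, but not a R b.
Euclidean (axiom 5): no — a R d and a R e, but not d R e.
So F validates K, D, T; S4 would additionally require R to be transitive. The strongest is T.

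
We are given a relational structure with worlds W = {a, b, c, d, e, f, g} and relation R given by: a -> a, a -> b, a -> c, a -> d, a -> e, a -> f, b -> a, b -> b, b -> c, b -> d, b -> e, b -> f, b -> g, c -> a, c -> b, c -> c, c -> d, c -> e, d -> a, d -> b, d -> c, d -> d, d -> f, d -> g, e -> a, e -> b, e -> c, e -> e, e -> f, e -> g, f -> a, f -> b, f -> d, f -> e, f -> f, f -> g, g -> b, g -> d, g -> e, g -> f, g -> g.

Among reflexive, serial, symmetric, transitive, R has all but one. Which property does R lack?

transitive

Reflexive: yes — every world is R-related to itself.
Serial: yes — every world has a successor (e.g. a R a).
Symmetric: yes — every pair in R has its reverse in R.
Transitive: no — a R b and b R g, but not a R g.
Only transitive fails.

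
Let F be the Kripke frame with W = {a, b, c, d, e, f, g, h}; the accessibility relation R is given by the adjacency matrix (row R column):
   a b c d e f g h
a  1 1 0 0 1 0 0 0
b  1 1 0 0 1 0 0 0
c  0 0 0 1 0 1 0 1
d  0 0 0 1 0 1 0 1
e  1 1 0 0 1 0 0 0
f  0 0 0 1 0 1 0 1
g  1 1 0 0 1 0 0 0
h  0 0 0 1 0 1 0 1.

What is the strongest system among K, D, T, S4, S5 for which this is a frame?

Serial (axiom D): yes — every world has a successor (e.g. a R a).
Reflexive (axiom T): no — c is not related to itself.
Transitive (axiom 4): yes — every two-step R-path is closed by a direct edge.
Euclidean (axiom 5): yes — any two successors of a common world are R-related.
So F validates K, D; T would additionally require R to be reflexive. The strongest is D.

D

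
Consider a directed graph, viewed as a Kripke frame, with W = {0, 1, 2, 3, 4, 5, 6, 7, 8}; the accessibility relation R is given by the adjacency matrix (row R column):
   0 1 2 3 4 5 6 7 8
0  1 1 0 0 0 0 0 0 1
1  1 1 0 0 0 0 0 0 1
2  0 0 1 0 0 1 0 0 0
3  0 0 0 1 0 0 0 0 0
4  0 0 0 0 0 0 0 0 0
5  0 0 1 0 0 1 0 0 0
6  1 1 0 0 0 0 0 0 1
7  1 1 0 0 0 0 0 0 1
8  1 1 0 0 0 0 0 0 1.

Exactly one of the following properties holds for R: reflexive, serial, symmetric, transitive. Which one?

transitive

Reflexive: no — 4 is not related to itself.
Serial: no — 4 has no R-successor.
Symmetric: no — 6 R 0 but not 0 R 6.
Transitive: yes — every two-step R-path is closed by a direct edge.
Only transitive holds.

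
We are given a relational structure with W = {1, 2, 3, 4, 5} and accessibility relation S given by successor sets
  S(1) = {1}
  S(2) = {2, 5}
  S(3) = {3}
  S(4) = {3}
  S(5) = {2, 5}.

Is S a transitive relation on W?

Yes

Transitive: yes — every two-step S-path is closed by a direct edge.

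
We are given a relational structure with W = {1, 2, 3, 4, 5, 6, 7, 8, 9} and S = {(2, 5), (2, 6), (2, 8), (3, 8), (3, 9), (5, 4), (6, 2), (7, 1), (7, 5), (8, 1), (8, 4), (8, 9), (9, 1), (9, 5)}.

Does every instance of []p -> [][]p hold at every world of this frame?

The schema 4 characterises exactly the transitive frames.
Transitive: no — 2 S 5 and 5 S 4, but not 2 S 4.

No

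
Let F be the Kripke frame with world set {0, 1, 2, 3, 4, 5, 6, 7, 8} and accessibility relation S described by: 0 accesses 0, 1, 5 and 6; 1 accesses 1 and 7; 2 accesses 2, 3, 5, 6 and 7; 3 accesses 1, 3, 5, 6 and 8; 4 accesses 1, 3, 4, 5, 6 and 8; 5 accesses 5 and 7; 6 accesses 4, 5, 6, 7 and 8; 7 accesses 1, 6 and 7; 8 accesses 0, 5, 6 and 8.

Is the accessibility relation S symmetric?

No

Symmetric: no — 0 S 1 but not 1 S 0.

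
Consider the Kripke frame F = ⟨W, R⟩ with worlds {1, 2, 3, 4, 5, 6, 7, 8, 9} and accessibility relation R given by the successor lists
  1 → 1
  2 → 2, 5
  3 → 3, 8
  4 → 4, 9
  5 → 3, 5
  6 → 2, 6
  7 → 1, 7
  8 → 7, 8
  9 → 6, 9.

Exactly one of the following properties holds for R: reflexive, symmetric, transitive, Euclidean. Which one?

reflexive

Reflexive: yes — every world is R-related to itself.
Symmetric: no — 2 R 5 but not 5 R 2.
Transitive: no — 2 R 5 and 5 R 3, but not 2 R 3.
Euclidean: no — 2 R 5 and 2 R 2, but not 5 R 2.
Only reflexive holds.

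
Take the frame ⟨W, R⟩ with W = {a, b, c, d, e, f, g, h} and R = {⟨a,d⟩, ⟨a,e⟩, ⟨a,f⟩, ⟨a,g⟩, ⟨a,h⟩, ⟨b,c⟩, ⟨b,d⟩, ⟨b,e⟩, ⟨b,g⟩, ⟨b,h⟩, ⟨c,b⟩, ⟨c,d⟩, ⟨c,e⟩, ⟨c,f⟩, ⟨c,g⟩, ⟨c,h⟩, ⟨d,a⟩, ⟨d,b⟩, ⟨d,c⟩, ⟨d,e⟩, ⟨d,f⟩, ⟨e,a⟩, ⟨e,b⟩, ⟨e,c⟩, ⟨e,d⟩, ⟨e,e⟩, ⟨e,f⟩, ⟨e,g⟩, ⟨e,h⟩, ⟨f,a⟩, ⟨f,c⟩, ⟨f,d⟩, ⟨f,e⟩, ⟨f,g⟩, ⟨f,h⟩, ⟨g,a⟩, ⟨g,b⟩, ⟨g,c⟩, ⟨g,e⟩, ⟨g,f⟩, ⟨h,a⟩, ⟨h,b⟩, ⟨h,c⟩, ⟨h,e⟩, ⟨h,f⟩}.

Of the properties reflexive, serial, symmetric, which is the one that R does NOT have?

Reflexive: no — a is not related to itself.
Serial: yes — every world has a successor (e.g. a R d).
Symmetric: yes — every pair in R has its reverse in R.
Only reflexive fails.

reflexive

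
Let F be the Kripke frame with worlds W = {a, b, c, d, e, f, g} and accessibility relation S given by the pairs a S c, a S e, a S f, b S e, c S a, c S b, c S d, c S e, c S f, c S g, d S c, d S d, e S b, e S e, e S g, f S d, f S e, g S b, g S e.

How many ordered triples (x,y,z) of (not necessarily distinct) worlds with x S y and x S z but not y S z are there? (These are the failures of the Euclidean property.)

37

Enumerating: (a,c,c), (a,e,c), (a,e,f), (a,f,c), (a,f,f), (c,a,a), (c,a,b), (c,a,d), (c,a,g), (c,b,a), (c,b,b), (c,b,d), … and 25 more.
Total: 37.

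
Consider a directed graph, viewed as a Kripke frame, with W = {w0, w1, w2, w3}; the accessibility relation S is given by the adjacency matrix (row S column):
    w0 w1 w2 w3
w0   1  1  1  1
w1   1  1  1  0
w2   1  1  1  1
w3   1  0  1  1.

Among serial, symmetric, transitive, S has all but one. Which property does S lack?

Serial: yes — every world has a successor (e.g. w0 S w0).
Symmetric: yes — every pair in S has its reverse in S.
Transitive: no — w1 S w0 and w0 S w3, but not w1 S w3.
Only transitive fails.

transitive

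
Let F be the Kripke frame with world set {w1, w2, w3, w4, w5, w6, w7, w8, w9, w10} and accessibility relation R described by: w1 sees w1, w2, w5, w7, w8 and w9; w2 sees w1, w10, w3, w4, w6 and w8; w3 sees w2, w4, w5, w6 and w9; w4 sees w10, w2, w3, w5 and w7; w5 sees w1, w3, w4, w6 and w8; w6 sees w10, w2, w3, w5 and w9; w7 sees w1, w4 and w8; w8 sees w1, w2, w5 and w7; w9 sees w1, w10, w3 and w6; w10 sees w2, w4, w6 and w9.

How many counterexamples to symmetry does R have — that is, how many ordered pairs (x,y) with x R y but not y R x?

R is symmetric; there are no such tuples.

0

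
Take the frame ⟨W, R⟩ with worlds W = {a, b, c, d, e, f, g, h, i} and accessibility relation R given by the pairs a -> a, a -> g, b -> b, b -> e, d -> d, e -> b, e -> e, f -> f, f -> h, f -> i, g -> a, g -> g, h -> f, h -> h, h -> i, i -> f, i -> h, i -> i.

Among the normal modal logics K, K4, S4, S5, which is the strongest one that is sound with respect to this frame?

K4

Transitive (axiom 4): yes — every two-step R-path is closed by a direct edge.
Reflexive (axiom T): no — c is not related to itself.
Euclidean (axiom 5): yes — any two successors of a common world are R-related.
So F validates K, K4; S4 would additionally require R to be reflexive. The strongest is K4.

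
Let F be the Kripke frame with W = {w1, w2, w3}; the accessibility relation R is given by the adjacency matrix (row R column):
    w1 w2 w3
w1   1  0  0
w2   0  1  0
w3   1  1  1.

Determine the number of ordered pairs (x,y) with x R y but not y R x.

Enumerating: (w3,w1), (w3,w2).

2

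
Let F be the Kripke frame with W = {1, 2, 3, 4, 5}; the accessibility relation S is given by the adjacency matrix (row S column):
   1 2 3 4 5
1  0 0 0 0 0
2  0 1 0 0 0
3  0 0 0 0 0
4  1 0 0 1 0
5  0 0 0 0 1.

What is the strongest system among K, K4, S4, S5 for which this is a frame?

Transitive (axiom 4): yes — every two-step S-path is closed by a direct edge.
Reflexive (axiom T): no — 1 is not related to itself.
Euclidean (axiom 5): no — 4 S 1 and 4 S 1, but not 1 S 1.
So F validates K, K4; S4 would additionally require S to be reflexive. The strongest is K4.

K4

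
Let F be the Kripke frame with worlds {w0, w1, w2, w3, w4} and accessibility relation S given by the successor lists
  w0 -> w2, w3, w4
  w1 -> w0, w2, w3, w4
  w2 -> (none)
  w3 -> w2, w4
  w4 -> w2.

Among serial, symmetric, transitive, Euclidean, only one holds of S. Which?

transitive

Serial: no — w2 has no S-successor.
Symmetric: no — w0 S w2 but not w2 S w0.
Transitive: yes — every two-step S-path is closed by a direct edge.
Euclidean: no — w0 S w2 and w0 S w3, but not w2 S w3.
Only transitive holds.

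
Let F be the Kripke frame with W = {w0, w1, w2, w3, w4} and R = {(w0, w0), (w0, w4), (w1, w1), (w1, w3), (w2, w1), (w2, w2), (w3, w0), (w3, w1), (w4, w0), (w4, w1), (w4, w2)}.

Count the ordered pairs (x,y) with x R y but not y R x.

Enumerating: (w2,w1), (w3,w0), (w4,w1), (w4,w2).

4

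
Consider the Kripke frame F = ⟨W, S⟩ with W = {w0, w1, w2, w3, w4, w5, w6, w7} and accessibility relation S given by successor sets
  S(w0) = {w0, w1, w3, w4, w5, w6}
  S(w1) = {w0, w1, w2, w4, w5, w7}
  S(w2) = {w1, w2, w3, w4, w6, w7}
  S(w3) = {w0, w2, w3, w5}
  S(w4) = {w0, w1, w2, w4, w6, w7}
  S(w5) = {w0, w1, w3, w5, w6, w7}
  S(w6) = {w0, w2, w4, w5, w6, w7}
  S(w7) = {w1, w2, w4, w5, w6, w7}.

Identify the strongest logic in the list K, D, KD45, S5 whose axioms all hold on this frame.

D

Serial (axiom D): yes — every world has a successor (e.g. w0 S w0).
Euclidean (axiom 5): no — w0 S w1 and w0 S w3, but not w1 S w3.
Transitive (axiom 4): no — w0 S w1 and w1 S w2, but not w0 S w2.
Reflexive (axiom T): yes — every world is S-related to itself.
So F validates K, D; KD45 would additionally require S to be Euclidean and transitive. The strongest is D.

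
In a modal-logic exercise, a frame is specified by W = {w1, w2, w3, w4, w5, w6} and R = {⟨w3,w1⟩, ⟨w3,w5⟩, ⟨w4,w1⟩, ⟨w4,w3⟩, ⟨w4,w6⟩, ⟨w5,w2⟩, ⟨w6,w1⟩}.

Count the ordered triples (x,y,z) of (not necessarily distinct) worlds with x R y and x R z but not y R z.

13

Enumerating: (w3,w1,w1), (w3,w1,w5), (w3,w5,w1), (w3,w5,w5), (w4,w1,w1), (w4,w1,w3), (w4,w1,w6), (w4,w3,w3), (w4,w3,w6), (w4,w6,w3), (w4,w6,w6), (w5,w2,w2), (w6,w1,w1).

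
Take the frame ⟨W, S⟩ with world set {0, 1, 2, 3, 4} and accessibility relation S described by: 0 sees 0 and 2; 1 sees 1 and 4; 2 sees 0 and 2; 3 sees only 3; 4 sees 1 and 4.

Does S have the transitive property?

Yes

Transitive: yes — every two-step S-path is closed by a direct edge.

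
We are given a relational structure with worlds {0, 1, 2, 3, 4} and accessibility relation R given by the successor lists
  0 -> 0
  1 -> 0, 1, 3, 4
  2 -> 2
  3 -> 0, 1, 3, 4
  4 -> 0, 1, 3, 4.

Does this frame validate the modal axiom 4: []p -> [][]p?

Yes

The schema 4 characterises exactly the transitive frames.
Transitive: yes — every two-step R-path is closed by a direct edge.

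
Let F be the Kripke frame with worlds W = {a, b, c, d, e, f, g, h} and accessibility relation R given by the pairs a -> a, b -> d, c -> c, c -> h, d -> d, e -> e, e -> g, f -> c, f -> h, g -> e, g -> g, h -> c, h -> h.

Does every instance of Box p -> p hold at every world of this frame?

Axiom T corresponds to the accessibility relation being reflexive.
Reflexive: no — b is not related to itself.

No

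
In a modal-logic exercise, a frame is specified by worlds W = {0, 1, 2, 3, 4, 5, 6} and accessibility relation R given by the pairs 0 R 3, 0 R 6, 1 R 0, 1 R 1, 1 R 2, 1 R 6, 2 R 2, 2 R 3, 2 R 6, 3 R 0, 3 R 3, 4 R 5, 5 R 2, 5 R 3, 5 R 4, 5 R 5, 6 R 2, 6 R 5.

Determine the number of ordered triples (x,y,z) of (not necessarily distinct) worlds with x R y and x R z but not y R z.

25

Enumerating: (0,3,6), (0,6,3), (0,6,6), (1,0,0), (1,0,1), (1,0,2), (1,2,0), (1,2,1), (1,6,0), (1,6,1), (1,6,6), (2,3,2), … and 13 more.
Total: 25.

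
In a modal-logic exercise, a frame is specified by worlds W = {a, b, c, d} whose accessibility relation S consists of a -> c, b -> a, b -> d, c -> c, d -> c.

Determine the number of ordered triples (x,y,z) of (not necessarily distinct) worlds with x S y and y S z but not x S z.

2

Enumerating: (b,a,c), (b,d,c).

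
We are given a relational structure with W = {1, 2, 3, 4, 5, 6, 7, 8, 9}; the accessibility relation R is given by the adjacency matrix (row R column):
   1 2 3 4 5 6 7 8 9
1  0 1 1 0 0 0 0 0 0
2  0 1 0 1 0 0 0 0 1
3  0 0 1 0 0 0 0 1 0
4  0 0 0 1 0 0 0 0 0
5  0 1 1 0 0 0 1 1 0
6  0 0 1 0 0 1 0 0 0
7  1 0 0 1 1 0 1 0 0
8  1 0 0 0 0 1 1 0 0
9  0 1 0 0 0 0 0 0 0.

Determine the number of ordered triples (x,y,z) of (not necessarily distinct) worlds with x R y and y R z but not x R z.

26

Enumerating: (1,2,4), (1,2,9), (1,3,8), (3,8,1), (3,8,6), (3,8,7), (5,2,4), (5,2,9), (5,7,1), (5,7,4), (5,7,5), (5,8,1), … and 14 more.
Total: 26.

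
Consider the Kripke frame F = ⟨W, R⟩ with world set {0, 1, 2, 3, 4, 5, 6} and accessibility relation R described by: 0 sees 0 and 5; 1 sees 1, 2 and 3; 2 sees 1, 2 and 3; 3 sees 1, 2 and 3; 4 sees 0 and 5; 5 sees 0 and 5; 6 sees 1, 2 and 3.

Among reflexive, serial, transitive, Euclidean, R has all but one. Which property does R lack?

Reflexive: no — 4 is not related to itself.
Serial: yes — every world has a successor (e.g. 0 R 0).
Transitive: yes — every two-step R-path is closed by a direct edge.
Euclidean: yes — any two successors of a common world are R-related.
Only reflexive fails.

reflexive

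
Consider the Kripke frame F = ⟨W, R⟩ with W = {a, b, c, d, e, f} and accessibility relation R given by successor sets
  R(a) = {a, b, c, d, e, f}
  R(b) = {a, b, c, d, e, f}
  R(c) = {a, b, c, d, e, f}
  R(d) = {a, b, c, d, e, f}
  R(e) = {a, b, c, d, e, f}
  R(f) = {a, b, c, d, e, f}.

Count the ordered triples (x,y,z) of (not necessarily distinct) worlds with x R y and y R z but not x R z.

0

R is transitive; there are no such tuples.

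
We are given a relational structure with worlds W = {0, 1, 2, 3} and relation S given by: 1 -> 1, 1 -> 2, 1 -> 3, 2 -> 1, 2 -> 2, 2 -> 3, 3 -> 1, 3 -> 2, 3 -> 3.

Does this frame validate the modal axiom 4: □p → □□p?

Yes

Axiom 4 corresponds to the accessibility relation being transitive.
Transitive: yes — every two-step S-path is closed by a direct edge.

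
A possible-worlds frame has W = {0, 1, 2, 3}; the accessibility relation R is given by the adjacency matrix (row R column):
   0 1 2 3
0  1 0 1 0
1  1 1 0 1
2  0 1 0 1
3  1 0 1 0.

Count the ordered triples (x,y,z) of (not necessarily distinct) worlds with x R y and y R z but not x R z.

Enumerating: (0,2,1), (0,2,3), (1,0,2), (1,3,2), (2,1,0), (2,3,0), (2,3,2), (3,2,1), (3,2,3).

9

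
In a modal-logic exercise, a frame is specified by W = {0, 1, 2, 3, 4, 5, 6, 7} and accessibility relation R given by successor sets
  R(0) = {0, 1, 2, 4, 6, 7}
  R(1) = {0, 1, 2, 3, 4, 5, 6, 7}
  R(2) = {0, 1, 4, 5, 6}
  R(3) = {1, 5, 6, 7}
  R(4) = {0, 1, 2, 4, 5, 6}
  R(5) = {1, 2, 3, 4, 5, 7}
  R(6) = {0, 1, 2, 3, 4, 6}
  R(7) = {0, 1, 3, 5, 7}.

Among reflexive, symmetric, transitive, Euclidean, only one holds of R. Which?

symmetric

Reflexive: no — 2 is not related to itself.
Symmetric: yes — every pair in R has its reverse in R.
Transitive: no — 0 R 1 and 1 R 3, but not 0 R 3.
Euclidean: no — 0 R 2 and 0 R 7, but not 2 R 7.
Only symmetric holds.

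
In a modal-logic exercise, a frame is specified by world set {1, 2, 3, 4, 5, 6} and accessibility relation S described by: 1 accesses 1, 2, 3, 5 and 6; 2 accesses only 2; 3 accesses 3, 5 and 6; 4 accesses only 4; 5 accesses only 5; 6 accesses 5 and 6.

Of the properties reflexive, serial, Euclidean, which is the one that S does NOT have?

Euclidean

Reflexive: yes — every world is S-related to itself.
Serial: yes — every world has a successor (e.g. 1 S 1).
Euclidean: no — 1 S 2 and 1 S 3, but not 2 S 3.
Only Euclidean fails.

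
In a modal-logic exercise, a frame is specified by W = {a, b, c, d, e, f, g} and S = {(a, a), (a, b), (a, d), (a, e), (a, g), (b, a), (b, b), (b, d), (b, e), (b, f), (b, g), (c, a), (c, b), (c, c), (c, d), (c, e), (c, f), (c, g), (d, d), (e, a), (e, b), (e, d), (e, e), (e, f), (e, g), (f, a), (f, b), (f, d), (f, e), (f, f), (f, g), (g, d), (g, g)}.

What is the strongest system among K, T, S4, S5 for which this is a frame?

T

Reflexive (axiom T): yes — every world is S-related to itself.
Transitive (axiom 4): no — a S b and b S f, but not a S f.
Euclidean (axiom 5): no — a S d and a S b, but not d S b.
So F validates K, T; S4 would additionally require S to be transitive. The strongest is T.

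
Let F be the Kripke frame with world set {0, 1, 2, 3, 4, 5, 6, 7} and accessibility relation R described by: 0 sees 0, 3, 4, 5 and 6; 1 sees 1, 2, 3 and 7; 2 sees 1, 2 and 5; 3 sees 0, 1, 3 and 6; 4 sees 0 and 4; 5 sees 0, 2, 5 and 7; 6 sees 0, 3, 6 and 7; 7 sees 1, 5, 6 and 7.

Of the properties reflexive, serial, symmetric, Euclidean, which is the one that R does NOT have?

Euclidean

Reflexive: yes — every world is R-related to itself.
Serial: yes — every world has a successor (e.g. 0 R 0).
Symmetric: yes — every pair in R has its reverse in R.
Euclidean: no — 0 R 3 and 0 R 4, but not 3 R 4.
Only Euclidean fails.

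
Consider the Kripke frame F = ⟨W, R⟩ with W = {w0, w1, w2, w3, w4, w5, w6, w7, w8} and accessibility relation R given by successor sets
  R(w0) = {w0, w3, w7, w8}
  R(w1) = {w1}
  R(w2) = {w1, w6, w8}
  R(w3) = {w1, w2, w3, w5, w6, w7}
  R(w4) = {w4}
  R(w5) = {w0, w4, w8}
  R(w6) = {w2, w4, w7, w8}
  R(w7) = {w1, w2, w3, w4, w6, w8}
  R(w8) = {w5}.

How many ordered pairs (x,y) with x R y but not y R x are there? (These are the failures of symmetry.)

17

Enumerating: (w0,w3), (w0,w7), (w0,w8), (w2,w1), (w2,w8), (w3,w1), (w3,w2), (w3,w5), (w3,w6), (w5,w0), (w5,w4), (w6,w4), (w6,w8), (w7,w1), (w7,w2), (w7,w4), (w7,w8).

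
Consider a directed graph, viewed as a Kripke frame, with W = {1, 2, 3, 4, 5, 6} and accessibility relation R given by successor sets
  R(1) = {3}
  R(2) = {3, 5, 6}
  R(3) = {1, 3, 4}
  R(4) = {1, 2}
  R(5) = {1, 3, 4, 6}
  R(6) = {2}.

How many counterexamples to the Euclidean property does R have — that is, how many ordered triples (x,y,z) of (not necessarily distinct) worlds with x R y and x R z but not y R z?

26

Enumerating: (2,3,5), (2,3,6), (2,5,5), (2,6,3), (2,6,5), (2,6,6), (3,1,1), (3,1,4), (3,4,3), (3,4,4), (4,1,1), (4,1,2), … and 14 more.
Total: 26.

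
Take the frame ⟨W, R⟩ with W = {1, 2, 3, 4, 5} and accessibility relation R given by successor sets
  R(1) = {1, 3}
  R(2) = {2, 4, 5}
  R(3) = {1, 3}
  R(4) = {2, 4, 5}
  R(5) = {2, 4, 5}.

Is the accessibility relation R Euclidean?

Euclidean: yes — any two successors of a common world are R-related.

Yes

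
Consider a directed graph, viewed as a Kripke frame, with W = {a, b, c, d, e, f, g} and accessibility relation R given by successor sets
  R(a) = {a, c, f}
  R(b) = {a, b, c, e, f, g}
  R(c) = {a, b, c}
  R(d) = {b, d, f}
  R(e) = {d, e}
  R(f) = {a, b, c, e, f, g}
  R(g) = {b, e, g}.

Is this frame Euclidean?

No

Euclidean: no — a R c and a R f, but not c R f.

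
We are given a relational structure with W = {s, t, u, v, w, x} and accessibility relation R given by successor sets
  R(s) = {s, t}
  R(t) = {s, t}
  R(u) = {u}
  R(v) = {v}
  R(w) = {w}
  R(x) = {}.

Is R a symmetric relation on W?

Yes

Symmetric: yes — every pair in R has its reverse in R.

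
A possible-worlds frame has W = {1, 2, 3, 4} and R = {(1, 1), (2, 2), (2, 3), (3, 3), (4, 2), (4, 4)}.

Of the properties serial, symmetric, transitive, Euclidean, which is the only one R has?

Serial: yes — every world has a successor (e.g. 1 R 1).
Symmetric: no — 2 R 3 but not 3 R 2.
Transitive: no — 4 R 2 and 2 R 3, but not 4 R 3.
Euclidean: no — 2 R 3 and 2 R 2, but not 3 R 2.
Only serial holds.

serial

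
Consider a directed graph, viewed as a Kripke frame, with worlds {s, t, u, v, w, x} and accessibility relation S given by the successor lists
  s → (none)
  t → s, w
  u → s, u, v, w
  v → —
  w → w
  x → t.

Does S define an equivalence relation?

Reflexive: no — s is not related to itself.
Symmetric: no — t S s but not s S t.
Transitive: no — x S t and t S s, but not x S s.
So S is not an equivalence relation.

No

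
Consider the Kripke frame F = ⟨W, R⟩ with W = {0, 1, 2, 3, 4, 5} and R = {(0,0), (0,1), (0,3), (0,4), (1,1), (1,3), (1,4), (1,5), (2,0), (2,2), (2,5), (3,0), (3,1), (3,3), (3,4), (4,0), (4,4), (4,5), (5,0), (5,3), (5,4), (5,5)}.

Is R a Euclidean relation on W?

No

Euclidean: no — 0 R 4 and 0 R 1, but not 4 R 1.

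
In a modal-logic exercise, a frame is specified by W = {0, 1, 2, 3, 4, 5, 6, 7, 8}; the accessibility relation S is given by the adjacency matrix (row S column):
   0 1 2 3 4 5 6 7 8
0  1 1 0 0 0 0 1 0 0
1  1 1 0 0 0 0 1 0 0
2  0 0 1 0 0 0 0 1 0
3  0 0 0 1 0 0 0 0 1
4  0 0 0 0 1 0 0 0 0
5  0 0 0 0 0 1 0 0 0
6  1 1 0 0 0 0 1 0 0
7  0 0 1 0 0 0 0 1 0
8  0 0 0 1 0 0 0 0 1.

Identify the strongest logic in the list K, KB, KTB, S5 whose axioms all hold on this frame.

Symmetric (axiom B): yes — every pair in S has its reverse in S.
Reflexive (axiom T): yes — every world is S-related to itself.
Euclidean (axiom 5): yes — any two successors of a common world are S-related.
So F validates K, KB, KTB, S5. The strongest is S5.

S5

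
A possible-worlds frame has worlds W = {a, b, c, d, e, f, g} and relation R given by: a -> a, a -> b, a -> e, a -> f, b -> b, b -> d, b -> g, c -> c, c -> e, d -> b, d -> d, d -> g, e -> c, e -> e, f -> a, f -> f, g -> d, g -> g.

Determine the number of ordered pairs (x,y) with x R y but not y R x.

Enumerating: (a,b), (a,e), (b,g).

3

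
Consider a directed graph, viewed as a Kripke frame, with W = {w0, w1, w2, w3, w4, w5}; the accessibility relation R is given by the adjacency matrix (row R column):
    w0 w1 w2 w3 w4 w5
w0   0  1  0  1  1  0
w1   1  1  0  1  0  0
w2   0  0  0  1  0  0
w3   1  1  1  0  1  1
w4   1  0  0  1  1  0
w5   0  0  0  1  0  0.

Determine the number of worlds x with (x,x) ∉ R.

Enumerating: w0, w2, w3, w5.

4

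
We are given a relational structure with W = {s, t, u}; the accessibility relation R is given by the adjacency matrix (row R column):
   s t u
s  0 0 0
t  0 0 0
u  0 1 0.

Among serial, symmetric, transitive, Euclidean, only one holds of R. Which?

Serial: no — s has no R-successor.
Symmetric: no — u R t but not t R u.
Transitive: yes — every two-step R-path is closed by a direct edge.
Euclidean: no — u R t and u R t, but not t R t.
Only transitive holds.

transitive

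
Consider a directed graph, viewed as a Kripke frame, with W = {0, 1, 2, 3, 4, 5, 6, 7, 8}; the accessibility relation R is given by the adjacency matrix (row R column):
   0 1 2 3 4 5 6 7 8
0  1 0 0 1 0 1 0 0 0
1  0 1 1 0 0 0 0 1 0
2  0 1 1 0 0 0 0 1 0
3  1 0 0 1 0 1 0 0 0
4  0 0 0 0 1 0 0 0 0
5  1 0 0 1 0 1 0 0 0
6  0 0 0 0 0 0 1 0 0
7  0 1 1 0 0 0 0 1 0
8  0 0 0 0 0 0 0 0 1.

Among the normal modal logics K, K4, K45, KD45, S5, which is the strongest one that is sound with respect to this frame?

Transitive (axiom 4): yes — every two-step R-path is closed by a direct edge.
Euclidean (axiom 5): yes — any two successors of a common world are R-related.
Serial (axiom D): yes — every world has a successor (e.g. 0 R 0).
Reflexive (axiom T): yes — every world is R-related to itself.
So F validates K, K4, K45, KD45, S5. The strongest is S5.

S5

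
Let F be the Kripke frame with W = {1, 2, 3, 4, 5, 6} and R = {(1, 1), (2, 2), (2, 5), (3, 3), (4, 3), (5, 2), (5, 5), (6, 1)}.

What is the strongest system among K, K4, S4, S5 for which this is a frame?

Transitive (axiom 4): yes — every two-step R-path is closed by a direct edge.
Reflexive (axiom T): no — 4 is not related to itself.
Euclidean (axiom 5): yes — any two successors of a common world are R-related.
So F validates K, K4; S4 would additionally require R to be reflexive. The strongest is K4.

K4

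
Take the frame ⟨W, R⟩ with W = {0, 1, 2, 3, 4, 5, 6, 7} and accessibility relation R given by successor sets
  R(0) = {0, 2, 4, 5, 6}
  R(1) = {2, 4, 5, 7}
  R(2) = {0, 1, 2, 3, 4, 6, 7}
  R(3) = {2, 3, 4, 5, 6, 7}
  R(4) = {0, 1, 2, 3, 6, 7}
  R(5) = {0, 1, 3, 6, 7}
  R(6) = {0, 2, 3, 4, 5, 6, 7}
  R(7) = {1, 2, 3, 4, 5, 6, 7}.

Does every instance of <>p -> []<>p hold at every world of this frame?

No

The schema 5 characterises exactly the Euclidean frames.
Euclidean: no — 0 R 2 and 0 R 5, but not 2 R 5.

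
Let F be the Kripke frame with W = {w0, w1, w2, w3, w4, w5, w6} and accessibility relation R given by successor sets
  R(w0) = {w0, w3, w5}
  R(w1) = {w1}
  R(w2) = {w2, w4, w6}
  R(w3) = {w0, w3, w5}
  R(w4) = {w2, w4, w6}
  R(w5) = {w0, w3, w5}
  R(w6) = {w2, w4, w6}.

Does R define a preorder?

Yes

Reflexive: yes — every world is R-related to itself.
Transitive: yes — every two-step R-path is closed by a direct edge.
So R is a preorder.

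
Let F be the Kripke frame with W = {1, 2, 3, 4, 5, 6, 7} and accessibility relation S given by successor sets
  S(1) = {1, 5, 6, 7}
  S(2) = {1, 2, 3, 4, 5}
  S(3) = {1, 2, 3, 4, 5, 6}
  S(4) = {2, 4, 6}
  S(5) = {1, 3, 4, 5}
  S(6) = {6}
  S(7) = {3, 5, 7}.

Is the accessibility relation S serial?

Serial: yes — every world has a successor (e.g. 1 S 1).

Yes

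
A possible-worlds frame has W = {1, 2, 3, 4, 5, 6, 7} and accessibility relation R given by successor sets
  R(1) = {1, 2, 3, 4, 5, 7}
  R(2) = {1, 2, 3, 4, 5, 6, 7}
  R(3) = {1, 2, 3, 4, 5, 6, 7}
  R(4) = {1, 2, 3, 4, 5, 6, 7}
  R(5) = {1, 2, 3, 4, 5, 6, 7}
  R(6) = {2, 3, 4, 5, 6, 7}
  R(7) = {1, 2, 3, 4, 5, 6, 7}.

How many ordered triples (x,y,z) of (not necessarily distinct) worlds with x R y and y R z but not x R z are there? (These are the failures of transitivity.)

Enumerating: (1,2,6), (1,3,6), (1,4,6), (1,5,6), (1,7,6), (6,2,1), (6,3,1), (6,4,1), (6,5,1), (6,7,1).

10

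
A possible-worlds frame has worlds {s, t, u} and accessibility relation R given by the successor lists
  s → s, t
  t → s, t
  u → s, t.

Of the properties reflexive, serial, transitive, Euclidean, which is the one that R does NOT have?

Reflexive: no — u is not related to itself.
Serial: yes — every world has a successor (e.g. s R s).
Transitive: yes — every two-step R-path is closed by a direct edge.
Euclidean: yes — any two successors of a common world are R-related.
Only reflexive fails.

reflexive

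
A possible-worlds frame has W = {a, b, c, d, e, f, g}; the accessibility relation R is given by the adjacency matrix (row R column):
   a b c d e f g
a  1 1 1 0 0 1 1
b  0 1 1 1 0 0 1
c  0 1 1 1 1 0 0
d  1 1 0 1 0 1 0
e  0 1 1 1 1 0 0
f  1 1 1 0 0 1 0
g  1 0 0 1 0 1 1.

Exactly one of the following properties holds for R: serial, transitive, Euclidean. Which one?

serial

Serial: yes — every world has a successor (e.g. a R a).
Transitive: no — a R b and b R d, but not a R d.
Euclidean: no — a R b and a R f, but not b R f.
Only serial holds.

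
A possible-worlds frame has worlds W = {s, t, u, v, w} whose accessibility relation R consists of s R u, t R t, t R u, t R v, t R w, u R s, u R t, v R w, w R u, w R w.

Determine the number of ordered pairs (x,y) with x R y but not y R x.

4

Enumerating: (t,v), (t,w), (v,w), (w,u).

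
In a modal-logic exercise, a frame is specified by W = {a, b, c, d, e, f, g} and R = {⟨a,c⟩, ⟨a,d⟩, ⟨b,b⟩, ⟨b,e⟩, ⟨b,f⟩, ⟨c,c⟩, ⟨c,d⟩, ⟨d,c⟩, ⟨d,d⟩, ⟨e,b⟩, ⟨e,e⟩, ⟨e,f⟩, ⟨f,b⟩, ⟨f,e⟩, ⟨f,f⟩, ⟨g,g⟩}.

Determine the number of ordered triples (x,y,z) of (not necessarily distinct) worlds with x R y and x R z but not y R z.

R is Euclidean; there are no such tuples.

0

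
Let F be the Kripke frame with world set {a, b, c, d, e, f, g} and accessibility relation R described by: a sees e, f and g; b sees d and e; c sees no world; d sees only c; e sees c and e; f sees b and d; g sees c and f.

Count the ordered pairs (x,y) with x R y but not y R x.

11

Enumerating: (a,e), (a,f), (a,g), (b,d), (b,e), (d,c), (e,c), (f,b), (f,d), (g,c), (g,f).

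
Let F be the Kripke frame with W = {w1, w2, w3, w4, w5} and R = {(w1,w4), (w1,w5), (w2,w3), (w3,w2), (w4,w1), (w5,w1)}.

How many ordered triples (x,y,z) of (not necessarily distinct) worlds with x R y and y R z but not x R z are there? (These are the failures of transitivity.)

8

Enumerating: (w1,w4,w1), (w1,w5,w1), (w2,w3,w2), (w3,w2,w3), (w4,w1,w4), (w4,w1,w5), (w5,w1,w4), (w5,w1,w5).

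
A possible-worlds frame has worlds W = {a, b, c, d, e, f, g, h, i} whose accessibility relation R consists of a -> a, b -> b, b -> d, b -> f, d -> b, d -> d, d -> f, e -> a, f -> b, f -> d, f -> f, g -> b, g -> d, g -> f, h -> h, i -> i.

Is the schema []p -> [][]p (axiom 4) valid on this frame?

The schema 4 characterises exactly the transitive frames.
Transitive: yes — every two-step R-path is closed by a direct edge.

Yes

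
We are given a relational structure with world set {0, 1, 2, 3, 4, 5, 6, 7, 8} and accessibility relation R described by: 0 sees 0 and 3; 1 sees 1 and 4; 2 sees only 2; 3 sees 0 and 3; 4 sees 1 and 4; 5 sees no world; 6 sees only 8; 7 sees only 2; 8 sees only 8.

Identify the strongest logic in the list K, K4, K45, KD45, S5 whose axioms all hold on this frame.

Transitive (axiom 4): yes — every two-step R-path is closed by a direct edge.
Euclidean (axiom 5): yes — any two successors of a common world are R-related.
Serial (axiom D): no — 5 has no R-successor.
Reflexive (axiom T): no — 5 is not related to itself.
So F validates K, K4, K45; KD45 would additionally require R to be serial. The strongest is K45.

K45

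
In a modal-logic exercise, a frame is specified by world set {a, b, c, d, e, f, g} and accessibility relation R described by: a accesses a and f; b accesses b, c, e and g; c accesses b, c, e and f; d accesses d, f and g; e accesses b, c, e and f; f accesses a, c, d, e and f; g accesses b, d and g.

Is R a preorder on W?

No

Reflexive: yes — every world is R-related to itself.
Transitive: no — a R f and f R c, but not a R c.
So R is not a preorder.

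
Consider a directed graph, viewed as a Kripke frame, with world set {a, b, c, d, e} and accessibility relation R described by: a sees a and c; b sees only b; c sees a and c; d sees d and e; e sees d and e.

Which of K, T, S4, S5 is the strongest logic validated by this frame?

Reflexive (axiom T): yes — every world is R-related to itself.
Transitive (axiom 4): yes — every two-step R-path is closed by a direct edge.
Euclidean (axiom 5): yes — any two successors of a common world are R-related.
So F validates K, T, S4, S5. The strongest is S5.

S5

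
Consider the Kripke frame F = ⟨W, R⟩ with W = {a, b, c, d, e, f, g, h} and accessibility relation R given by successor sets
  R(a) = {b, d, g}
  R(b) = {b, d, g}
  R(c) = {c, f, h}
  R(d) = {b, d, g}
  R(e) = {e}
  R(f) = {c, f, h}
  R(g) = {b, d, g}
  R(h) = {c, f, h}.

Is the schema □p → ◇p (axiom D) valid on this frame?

Axiom D corresponds to the accessibility relation being serial.
Serial: yes — every world has a successor (e.g. a R b).

Yes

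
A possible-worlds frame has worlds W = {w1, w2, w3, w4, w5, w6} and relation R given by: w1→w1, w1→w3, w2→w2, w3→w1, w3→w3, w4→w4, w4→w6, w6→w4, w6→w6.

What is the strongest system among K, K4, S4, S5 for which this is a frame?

K4

Transitive (axiom 4): yes — every two-step R-path is closed by a direct edge.
Reflexive (axiom T): no — w5 is not related to itself.
Euclidean (axiom 5): yes — any two successors of a common world are R-related.
So F validates K, K4; S4 would additionally require R to be reflexive. The strongest is K4.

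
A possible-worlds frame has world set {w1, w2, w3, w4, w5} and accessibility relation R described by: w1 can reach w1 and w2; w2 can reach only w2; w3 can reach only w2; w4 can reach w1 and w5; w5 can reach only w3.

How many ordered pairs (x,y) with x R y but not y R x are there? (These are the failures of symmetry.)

Enumerating: (w1,w2), (w3,w2), (w4,w1), (w4,w5), (w5,w3).

5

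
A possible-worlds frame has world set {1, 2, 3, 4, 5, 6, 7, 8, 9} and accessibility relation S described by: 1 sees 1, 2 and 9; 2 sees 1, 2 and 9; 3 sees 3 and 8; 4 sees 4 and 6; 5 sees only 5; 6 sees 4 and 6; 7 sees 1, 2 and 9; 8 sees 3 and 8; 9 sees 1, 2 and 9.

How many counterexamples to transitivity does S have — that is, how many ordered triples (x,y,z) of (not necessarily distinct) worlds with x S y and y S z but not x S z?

0

S is transitive; there are no such tuples.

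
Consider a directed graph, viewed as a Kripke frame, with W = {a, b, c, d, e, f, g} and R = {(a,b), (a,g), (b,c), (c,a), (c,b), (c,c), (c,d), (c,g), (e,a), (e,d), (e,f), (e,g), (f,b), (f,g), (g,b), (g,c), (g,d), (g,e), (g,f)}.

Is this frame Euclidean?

Euclidean: no — a R b and a R g, but not b R g.

No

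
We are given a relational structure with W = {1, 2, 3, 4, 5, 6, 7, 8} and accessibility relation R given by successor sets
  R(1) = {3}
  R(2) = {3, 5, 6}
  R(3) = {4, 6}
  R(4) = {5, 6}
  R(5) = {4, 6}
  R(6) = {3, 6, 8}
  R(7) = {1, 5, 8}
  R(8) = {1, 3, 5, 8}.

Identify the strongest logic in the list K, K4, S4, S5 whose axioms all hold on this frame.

K

Transitive (axiom 4): no — 1 R 3 and 3 R 4, but not 1 R 4.
Reflexive (axiom T): no — 1 is not related to itself.
Euclidean (axiom 5): no — 2 R 3 and 2 R 5, but not 3 R 5.
So F validates K; K4 would additionally require R to be transitive. The strongest is K.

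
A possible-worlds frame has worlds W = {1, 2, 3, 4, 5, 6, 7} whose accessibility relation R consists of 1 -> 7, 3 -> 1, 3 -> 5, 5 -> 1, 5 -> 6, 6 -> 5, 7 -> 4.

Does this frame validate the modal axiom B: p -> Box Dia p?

By correspondence theory, B is valid on a frame iff R is symmetric.
Symmetric: no — 1 R 7 but not 7 R 1.

No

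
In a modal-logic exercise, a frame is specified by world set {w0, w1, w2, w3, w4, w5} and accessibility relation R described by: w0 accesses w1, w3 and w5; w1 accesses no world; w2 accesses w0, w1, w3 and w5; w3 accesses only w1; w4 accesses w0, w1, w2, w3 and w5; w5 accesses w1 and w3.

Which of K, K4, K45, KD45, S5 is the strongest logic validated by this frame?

Transitive (axiom 4): yes — every two-step R-path is closed by a direct edge.
Euclidean (axiom 5): no — w0 R w1 and w0 R w3, but not w1 R w3.
Serial (axiom D): no — w1 has no R-successor.
Reflexive (axiom T): no — w0 is not related to itself.
So F validates K, K4; K45 would additionally require R to be Euclidean. The strongest is K4.

K4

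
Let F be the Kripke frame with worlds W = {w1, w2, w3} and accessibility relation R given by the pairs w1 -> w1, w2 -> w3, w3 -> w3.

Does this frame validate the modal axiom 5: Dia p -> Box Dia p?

Axiom 5 corresponds to the accessibility relation being Euclidean.
Euclidean: yes — any two successors of a common world are R-related.

Yes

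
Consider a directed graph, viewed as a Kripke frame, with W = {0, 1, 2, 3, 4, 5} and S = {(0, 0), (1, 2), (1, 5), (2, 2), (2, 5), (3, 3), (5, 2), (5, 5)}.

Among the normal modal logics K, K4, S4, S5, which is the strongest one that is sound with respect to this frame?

Transitive (axiom 4): yes — every two-step S-path is closed by a direct edge.
Reflexive (axiom T): no — 1 is not related to itself.
Euclidean (axiom 5): yes — any two successors of a common world are S-related.
So F validates K, K4; S4 would additionally require S to be reflexive. The strongest is K4.

K4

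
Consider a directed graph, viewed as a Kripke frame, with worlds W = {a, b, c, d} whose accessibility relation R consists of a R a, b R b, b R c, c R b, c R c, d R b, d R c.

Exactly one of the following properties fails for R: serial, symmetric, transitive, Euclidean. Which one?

Serial: yes — every world has a successor (e.g. a R a).
Symmetric: no — d R b but not b R d.
Transitive: yes — every two-step R-path is closed by a direct edge.
Euclidean: yes — any two successors of a common world are R-related.
Only symmetric fails.

symmetric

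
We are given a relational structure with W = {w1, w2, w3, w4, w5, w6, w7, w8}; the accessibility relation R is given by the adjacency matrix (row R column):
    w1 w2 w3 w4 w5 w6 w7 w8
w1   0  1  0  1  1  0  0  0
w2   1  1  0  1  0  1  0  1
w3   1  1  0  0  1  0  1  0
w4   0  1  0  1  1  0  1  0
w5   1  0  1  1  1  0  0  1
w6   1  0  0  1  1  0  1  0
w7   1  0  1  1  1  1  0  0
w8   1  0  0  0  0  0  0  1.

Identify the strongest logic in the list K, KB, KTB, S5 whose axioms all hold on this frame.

K

Symmetric (axiom B): no — w1 R w4 but not w4 R w1.
Reflexive (axiom T): no — w1 is not related to itself.
Euclidean (axiom 5): no — w1 R w2 and w1 R w5, but not w2 R w5.
So F validates K; KB would additionally require R to be symmetric. The strongest is K.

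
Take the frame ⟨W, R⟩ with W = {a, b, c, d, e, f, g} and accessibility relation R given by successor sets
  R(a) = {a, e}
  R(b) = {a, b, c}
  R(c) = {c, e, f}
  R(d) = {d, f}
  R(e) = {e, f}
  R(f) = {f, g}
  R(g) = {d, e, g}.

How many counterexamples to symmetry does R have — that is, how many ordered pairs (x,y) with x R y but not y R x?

10

Enumerating: (a,e), (b,a), (b,c), (c,e), (c,f), (d,f), (e,f), (f,g), (g,d), (g,e).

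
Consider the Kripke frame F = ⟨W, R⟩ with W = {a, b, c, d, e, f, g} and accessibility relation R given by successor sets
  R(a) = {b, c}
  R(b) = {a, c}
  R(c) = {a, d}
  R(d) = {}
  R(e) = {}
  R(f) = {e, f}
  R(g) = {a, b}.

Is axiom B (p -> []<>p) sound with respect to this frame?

No

By correspondence theory, B is valid on a frame iff R is symmetric.
Symmetric: no — b R c but not c R b.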